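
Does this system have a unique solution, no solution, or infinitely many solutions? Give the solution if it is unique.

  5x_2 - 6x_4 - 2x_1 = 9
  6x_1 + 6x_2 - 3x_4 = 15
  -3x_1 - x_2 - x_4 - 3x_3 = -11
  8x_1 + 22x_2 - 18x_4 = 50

no solution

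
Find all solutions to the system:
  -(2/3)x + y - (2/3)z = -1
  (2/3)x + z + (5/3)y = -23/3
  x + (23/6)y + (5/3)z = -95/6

infinitely many solutions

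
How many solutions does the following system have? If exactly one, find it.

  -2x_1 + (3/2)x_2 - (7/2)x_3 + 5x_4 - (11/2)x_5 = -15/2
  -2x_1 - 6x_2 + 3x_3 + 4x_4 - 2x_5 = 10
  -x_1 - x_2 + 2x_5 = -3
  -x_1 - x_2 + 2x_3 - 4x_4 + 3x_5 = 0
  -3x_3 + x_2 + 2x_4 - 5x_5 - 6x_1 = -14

no solution

Row-reduce:
R1 ← R1 / (-2).
R2 ← R2 + 2·R1.
R3 ← R3 + 1·R1.
R4 ← R4 + 1·R1.
R5 ← R5 + 6·R1.
R2 ← R2 / (-15/2).
R1 ← R1 + 3/4·R2.
R3 ← R3 + 7/4·R2.
R4 ← R4 + 7/4·R2.
R5 ← R5 + 7/2·R2.
R3 ← R3 / (7/30).
R1 ← R1 − 11/10·R3.
R2 ← R2 + 13/15·R3.
R4 ← R4 − 67/30·R3.
R5 ← R5 − 67/15·R3.
R4 ← R4 / (108/7).
R1 ← R1 − 58/7·R4.
R2 ← R2 + 58/7·R4.
R3 ← R3 + 68/7·R4.
R5 ← R5 − 216/7·R4.
Row 5 reduces to 0 = 1, a contradiction. The system is inconsistent.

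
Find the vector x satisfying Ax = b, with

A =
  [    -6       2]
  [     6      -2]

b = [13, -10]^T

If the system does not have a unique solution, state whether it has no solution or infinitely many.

no solution

Row-reduce:
R1 ← R1 / (-6).
R2 ← R2 − 6·R1.
Row 2 reduces to 0 = 3, a contradiction. The system is inconsistent.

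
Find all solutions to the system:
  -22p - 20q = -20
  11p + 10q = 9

no solution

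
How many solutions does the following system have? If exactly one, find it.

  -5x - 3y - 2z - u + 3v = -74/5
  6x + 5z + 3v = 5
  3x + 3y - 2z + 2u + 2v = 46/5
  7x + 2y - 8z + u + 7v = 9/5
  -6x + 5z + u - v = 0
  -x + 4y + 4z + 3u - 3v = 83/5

x = 1, y = 1, z = 2/5, u = 3, v = -1

Row-reduce the augmented matrix:
R1 ← R1 / (-5).
R2 ← R2 − 6·R1.
R3 ← R3 − 3·R1.
R4 ← R4 − 7·R1.
R5 ← R5 + 6·R1.
R6 ← R6 + 1·R1.
R2 ← R2 / (-18/5).
R1 ← R1 − 3/5·R2.
R3 ← R3 − 6/5·R2.
R4 ← R4 + 11/5·R2.
R5 ← R5 − 18/5·R2.
R6 ← R6 − 23/5·R2.
R3 ← R3 / (-7/3).
R1 ← R1 − 5/6·R3.
R2 ← R2 + 13/18·R3.
R4 ← R4 + 223/18·R3.
R5 ← R5 − 10·R3.
R6 ← R6 − 139/18·R3.
R4 ← R4 / (-209/42).
R1 ← R1 − 5/14·R4.
R2 ← R2 − 1/42·R4.
R3 ← R3 + 3/7·R4.
R5 ← R5 − 37/7·R4.
R6 ← R6 − 209/42·R4.
R5 ← R5 / (311/209).
R1 ← R1 − 182/209·R5.
R2 ← R2 + 796/209·R5.
R3 ← R3 + 93/209·R5.
R4 ← R4 − 1037/209·R5.
R6 reduces to 0 = 0, so the extra equation is consistent.
Reading off the reduced rows gives x = 1, y = 1, z = 2/5, u = 3, v = -1.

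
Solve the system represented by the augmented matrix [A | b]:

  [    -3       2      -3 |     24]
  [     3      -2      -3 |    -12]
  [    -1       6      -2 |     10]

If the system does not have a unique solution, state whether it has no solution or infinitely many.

Row-reduce the augmented matrix:
R1 ← R1 / (-3).
R2 ← R2 − 3·R1.
R3 ← R3 + 1·R1.
Swap R2 and R3.
R2 ← R2 / (16/3).
R1 ← R1 + 2/3·R2.
R3 ← R3 / (-6).
R1 ← R1 − 7/8·R3.
R2 ← R2 + 3/16·R3.
Reading off the reduced rows gives x_1 = -6, x_2 = 0, x_3 = -2.

x_1 = -6, x_2 = 0, x_3 = -2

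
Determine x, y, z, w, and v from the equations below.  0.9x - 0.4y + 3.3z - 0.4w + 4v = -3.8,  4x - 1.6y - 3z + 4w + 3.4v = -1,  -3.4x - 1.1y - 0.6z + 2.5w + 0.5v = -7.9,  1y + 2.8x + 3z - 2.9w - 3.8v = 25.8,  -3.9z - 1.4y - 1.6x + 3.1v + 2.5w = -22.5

x = 3, y = -1, z = 3, w = 2, v = -4

Row-reduce the augmented matrix:
R1 ← R1 / (9/10).
R2 ← R2 − 4·R1.
R3 ← R3 + 17/5·R1.
R4 ← R4 − 14/5·R1.
R5 ← R5 + 8/5·R1.
R2 ← R2 / (8/45).
R1 ← R1 + 4/9·R2.
R3 ← R3 + 47/18·R2.
R4 ← R4 − 101/45·R2.
R5 ← R5 + 19/9·R2.
R3 ← R3 / (-19809/80).
R1 ← R1 + 81/2·R3.
R2 ← R2 + 795/8·R3.
R4 ← R4 − 8631/40·R3.
R5 ← R5 + 8313/40·R3.
R4 ← R4 / (4657/22010).
R1 ← R1 + 92/2201·R4.
R2 ← R2 + 12905/6603·R4.
R3 ← R3 + 6868/19809·R4.
R5 ← R5 + 21859/13206·R4.
R5 ← R5 / (-2557807/69855).
R1 ← R1 + 2465/4657·R5.
R2 ← R2 + 697019/13971·R5.
R3 ← R3 + 320083/41913·R5.
R4 ← R4 + 113186/4657·R5.
Reading off the reduced rows gives x = 3, y = -1, z = 3, w = 2, v = -4.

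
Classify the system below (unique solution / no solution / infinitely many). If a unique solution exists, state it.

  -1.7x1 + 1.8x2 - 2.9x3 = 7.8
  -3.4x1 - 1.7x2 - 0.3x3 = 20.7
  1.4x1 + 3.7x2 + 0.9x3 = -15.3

x1 = -5, x2 = -2, x3 = -1

Row-reduce the augmented matrix:
R1 ← R1 / (-17/10).
R2 ← R2 + 17/5·R1.
R3 ← R3 − 7/5·R1.
R2 ← R2 / (-53/10).
R1 ← R1 + 18/17·R2.
R3 ← R3 − 881/170·R2.
R3 ← R3 / (17523/4505).
R1 ← R1 − 547/901·R3.
R2 ← R2 + 55/53·R3.
Reading off the reduced rows gives x1 = -5, x2 = -2, x3 = -1.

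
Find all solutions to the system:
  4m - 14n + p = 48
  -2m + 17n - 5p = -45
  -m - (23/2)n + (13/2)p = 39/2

Row-reduce:
R1 ← R1 / (4).
R2 ← R2 + 2·R1.
R3 ← R3 + 1·R1.
R2 ← R2 / (10).
R1 ← R1 + 7/2·R2.
R3 ← R3 + 15·R2.
Rank is 2 with 3 unknowns, leaving p free.

infinitely many solutions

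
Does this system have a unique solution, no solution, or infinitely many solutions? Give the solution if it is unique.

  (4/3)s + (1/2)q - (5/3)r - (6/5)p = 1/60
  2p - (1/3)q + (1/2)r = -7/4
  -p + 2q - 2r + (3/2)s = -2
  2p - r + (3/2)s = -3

Row-reduce the augmented matrix:
R1 ← R1 / (-6/5).
R2 ← R2 − 2·R1.
R3 ← R3 + 1·R1.
R4 ← R4 − 2·R1.
R2 ← R2 / (1/2).
R1 ← R1 + 5/12·R2.
R3 ← R3 − 19/12·R2.
R4 ← R4 − 5/6·R2.
R3 ← R3 / (713/108).
R1 ← R1 + 55/108·R3.
R2 ← R2 + 41/9·R3.
R4 ← R4 − 1/54·R3.
R4 ← R4 / (53/1426).
R1 ← R1 − 325/1426·R4.
R2 ← R2 + 102/713·R4.
R3 ← R3 + 718/713·R4.
Reading off the reduced rows gives p = -1/2, q = -3/2, r = -5/2, s = -3.

p = -1/2, q = -3/2, r = -5/2, s = -3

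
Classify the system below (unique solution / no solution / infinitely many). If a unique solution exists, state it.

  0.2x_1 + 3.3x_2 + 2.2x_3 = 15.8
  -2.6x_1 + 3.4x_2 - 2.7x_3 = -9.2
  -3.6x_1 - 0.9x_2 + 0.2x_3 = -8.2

Row-reduce the augmented matrix:
R1 ← R1 / (1/5).
R2 ← R2 + 13/5·R1.
R3 ← R3 + 18/5·R1.
R2 ← R2 / (463/10).
R1 ← R1 − 33/2·R2.
R3 ← R3 − 117/2·R2.
R3 ← R3 / (32759/4630).
R1 ← R1 − 1639/926·R3.
R2 ← R2 − 259/463·R3.
Reading off the reduced rows gives x_1 = 2, x_2 = 2, x_3 = 4.

x_1 = 2, x_2 = 2, x_3 = 4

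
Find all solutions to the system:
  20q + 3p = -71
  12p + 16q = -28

p = 3, q = -4

Row-reduce the augmented matrix:
R1 ← R1 / (3).
R2 ← R2 − 12·R1.
R2 ← R2 / (-64).
R1 ← R1 − 20/3·R2.
Reading off the reduced rows gives p = 3, q = -4.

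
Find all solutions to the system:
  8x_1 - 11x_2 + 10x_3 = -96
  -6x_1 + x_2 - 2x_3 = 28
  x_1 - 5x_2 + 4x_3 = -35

no solution

Row-reduce:
R1 ← R1 / (8).
R2 ← R2 + 6·R1.
R3 ← R3 − 1·R1.
R2 ← R2 / (-29/4).
R1 ← R1 + 11/8·R2.
R3 ← R3 + 29/8·R2.
Row 3 reduces to 0 = -1, a contradiction. The system is inconsistent.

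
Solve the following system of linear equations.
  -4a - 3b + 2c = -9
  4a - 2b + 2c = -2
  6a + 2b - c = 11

Row-reduce:
R1 ← R1 / (-4).
R2 ← R2 − 4·R1.
R3 ← R3 − 6·R1.
R2 ← R2 / (-5).
R1 ← R1 − 3/4·R2.
R3 ← R3 + 5/2·R2.
Row 3 reduces to 0 = 3, a contradiction. The system is inconsistent.

no solution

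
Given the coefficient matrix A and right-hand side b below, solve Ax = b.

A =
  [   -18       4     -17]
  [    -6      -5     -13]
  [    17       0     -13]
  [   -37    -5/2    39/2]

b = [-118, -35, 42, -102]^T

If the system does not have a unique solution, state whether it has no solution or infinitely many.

Row-reduce:
R1 ← R1 / (-18).
R2 ← R2 + 6·R1.
R3 ← R3 − 17·R1.
R4 ← R4 + 37·R1.
R2 ← R2 / (-19/3).
R1 ← R1 + 2/9·R2.
R3 ← R3 − 34/9·R2.
R4 ← R4 + 193/18·R2.
R3 ← R3 / (-3811/114).
R1 ← R1 − 137/114·R3.
R2 ← R2 − 22/19·R3.
R4 ← R4 − 3811/57·R3.
Row 4 reduces to 0 = -1/2, a contradiction. The system is inconsistent.

no solution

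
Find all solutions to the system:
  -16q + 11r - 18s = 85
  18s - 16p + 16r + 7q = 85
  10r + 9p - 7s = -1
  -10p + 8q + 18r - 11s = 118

p = -5, q = -1, r = 3, s = -2

Row-reduce the augmented matrix:
Swap R1 and R2.
R1 ← R1 / (-16).
R3 ← R3 − 9·R1.
R4 ← R4 + 10·R1.
R2 ← R2 / (-16).
R1 ← R1 + 7/16·R2.
R3 ← R3 − 63/16·R2.
R4 ← R4 − 29/8·R2.
R3 ← R3 / (5557/256).
R1 ← R1 + 333/256·R3.
R2 ← R2 + 11/16·R3.
R4 ← R4 − 1343/128·R3.
R4 ← R4 / (-142801/5557).
R1 ← R1 + 3951/5557·R4.
R2 ← R2 − 6022/5557·R4.
R3 ← R3 + 334/5557·R4.
Reading off the reduced rows gives p = -5, q = -1, r = 3, s = -2.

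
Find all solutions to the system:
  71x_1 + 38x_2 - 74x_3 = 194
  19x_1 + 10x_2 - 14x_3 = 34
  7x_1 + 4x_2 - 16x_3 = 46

Row-reduce:
R1 ← R1 / (71).
R2 ← R2 − 19·R1.
R3 ← R3 − 7·R1.
R2 ← R2 / (-12/71).
R1 ← R1 − 38/71·R2.
R3 ← R3 − 18/71·R2.
Rank is 2 with 3 unknowns, leaving x_3 free.

infinitely many solutions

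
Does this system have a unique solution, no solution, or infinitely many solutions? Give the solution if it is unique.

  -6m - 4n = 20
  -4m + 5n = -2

Row-reduce the augmented matrix:
R1 ← R1 / (-6).
R2 ← R2 + 4·R1.
R2 ← R2 / (23/3).
R1 ← R1 − 2/3·R2.
Reading off the reduced rows gives m = -2, n = -2.

m = -2, n = -2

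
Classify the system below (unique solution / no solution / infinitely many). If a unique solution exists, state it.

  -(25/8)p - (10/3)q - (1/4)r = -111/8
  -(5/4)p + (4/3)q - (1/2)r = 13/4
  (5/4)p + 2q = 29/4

Row-reduce:
R1 ← R1 / (-25/8).
R2 ← R2 + 5/4·R1.
R3 ← R3 − 5/4·R1.
R2 ← R2 / (8/3).
R1 ← R1 − 16/15·R2.
R3 ← R3 − 2/3·R2.
Row 3 reduces to 0 = -1/2, a contradiction. The system is inconsistent.

no solution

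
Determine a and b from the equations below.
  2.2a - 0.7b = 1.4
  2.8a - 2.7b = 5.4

Row-reduce the augmented matrix:
R1 ← R1 / (11/5).
R2 ← R2 − 14/5·R1.
R2 ← R2 / (-199/110).
R1 ← R1 + 7/22·R2.
Reading off the reduced rows gives a = 0, b = -2.

a = 0, b = -2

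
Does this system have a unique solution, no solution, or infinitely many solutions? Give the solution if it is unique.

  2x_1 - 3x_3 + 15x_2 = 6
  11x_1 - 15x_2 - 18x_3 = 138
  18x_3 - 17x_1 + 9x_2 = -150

x_1 = 3, x_2 = -1, x_3 = -5

Row-reduce the augmented matrix:
R1 ← R1 / (2).
R2 ← R2 − 11·R1.
R3 ← R3 + 17·R1.
R2 ← R2 / (-195/2).
R1 ← R1 − 15/2·R2.
R3 ← R3 − 273/2·R2.
R3 ← R3 / (-48/5).
R1 ← R1 + 21/13·R3.
R2 ← R2 − 1/65·R3.
Reading off the reduced rows gives x_1 = 3, x_2 = -1, x_3 = -5.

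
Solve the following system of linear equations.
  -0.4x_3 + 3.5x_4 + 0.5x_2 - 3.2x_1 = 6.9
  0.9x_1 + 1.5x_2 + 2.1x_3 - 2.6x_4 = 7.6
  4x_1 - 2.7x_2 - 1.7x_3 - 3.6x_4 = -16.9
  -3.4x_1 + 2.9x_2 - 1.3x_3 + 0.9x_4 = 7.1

x_1 = -5, x_2 = -1, x_3 = 4, x_4 = -2

Row-reduce the augmented matrix:
R1 ← R1 / (-16/5).
R2 ← R2 − 9/10·R1.
R3 ← R3 − 4·R1.
R4 ← R4 + 17/5·R1.
R2 ← R2 / (105/64).
R1 ← R1 + 5/32·R2.
R3 ← R3 + 83/40·R2.
R4 ← R4 − 379/160·R2.
R3 ← R3 / (549/1750).
R1 ← R1 − 11/35·R3.
R2 ← R2 − 212/175·R3.
R4 ← R4 + 6553/1750·R3.
R4 ← R4 / (-257357/16470).
R1 ← R1 − 38/1647·R4.
R2 ← R2 − 6445/1647·R4.
R3 ← R3 + 6659/1647·R4.
Reading off the reduced rows gives x_1 = -5, x_2 = -1, x_3 = 4, x_4 = -2.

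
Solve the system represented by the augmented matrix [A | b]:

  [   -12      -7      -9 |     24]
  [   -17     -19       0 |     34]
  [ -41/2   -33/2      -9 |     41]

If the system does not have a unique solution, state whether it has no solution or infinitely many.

infinitely many solutions

Row-reduce:
R1 ← R1 / (-12).
R2 ← R2 + 17·R1.
R3 ← R3 + 41/2·R1.
R2 ← R2 / (-109/12).
R1 ← R1 − 7/12·R2.
R3 ← R3 + 109/24·R2.
Rank is 2 with 3 unknowns, leaving x_3 free.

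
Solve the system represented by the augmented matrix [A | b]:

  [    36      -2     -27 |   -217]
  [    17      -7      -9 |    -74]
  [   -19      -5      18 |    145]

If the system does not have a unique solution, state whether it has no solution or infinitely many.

no solution

Row-reduce:
R1 ← R1 / (36).
R2 ← R2 − 17·R1.
R3 ← R3 + 19·R1.
R2 ← R2 / (-109/18).
R1 ← R1 + 1/18·R2.
R3 ← R3 + 109/18·R2.
Row 3 reduces to 0 = 2, a contradiction. The system is inconsistent.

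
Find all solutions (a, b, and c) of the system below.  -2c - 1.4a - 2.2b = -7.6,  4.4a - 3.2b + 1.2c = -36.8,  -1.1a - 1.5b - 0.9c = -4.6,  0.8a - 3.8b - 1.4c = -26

a = -4, b = 6, c = 0

Row-reduce the augmented matrix:
R1 ← R1 / (-7/5).
R2 ← R2 − 22/5·R1.
R3 ← R3 + 11/10·R1.
R4 ← R4 − 4/5·R1.
R2 ← R2 / (-354/35).
R1 ← R1 − 11/7·R2.
R3 ← R3 − 8/35·R2.
R4 ← R4 + 177/35·R2.
R3 ← R3 / (197/354).
R1 ← R1 − 113/177·R3.
R2 ← R2 − 89/177·R3.
R4 reduces to 0 = 0, so the extra equation is consistent.
Reading off the reduced rows gives a = -4, b = 6, c = 0.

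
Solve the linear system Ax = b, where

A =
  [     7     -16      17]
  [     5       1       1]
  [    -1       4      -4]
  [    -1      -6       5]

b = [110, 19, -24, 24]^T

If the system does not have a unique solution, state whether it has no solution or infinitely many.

x_1 = 4, x_2 = -3, x_3 = 2

Row-reduce the augmented matrix:
R1 ← R1 / (7).
R2 ← R2 − 5·R1.
R3 ← R3 + 1·R1.
R4 ← R4 + 1·R1.
R2 ← R2 / (87/7).
R1 ← R1 + 16/7·R2.
R3 ← R3 − 12/7·R2.
R4 ← R4 + 58/7·R2.
R3 ← R3 / (-1/29).
R1 ← R1 − 11/29·R3.
R2 ← R2 + 26/29·R3.
R4 reduces to 0 = 0, so the extra equation is consistent.
Reading off the reduced rows gives x_1 = 4, x_2 = -3, x_3 = 2.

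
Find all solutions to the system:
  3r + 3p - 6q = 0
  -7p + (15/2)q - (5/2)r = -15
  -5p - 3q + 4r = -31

no solution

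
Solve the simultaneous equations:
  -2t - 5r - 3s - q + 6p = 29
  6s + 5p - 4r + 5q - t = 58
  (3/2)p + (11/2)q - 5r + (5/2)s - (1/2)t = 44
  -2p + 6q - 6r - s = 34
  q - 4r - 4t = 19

no solution

Row-reduce:
R1 ← R1 / (6).
R2 ← R2 − 5·R1.
R3 ← R3 − 3/2·R1.
R4 ← R4 + 2·R1.
R2 ← R2 / (35/6).
R1 ← R1 + 1/6·R2.
R3 ← R3 − 23/4·R2.
R4 ← R4 − 17/3·R2.
R5 ← R5 − 1·R2.
R3 ← R3 / (-137/35).
R1 ← R1 + 29/35·R3.
R2 ← R2 − 1/35·R3.
R4 ← R4 + 274/35·R3.
R5 ← R5 + 141/35·R3.
Swap R4 and R5.
R4 ← R4 / (1047/274).
R1 ← R1 − 227/274·R4.
R2 ← R2 − 389/274·R4.
R3 ← R3 − 359/274·R4.
Row 5 reduces to 0 = 4, a contradiction. The system is inconsistent.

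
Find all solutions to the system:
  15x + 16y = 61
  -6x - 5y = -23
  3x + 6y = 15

Row-reduce the augmented matrix:
R1 ← R1 / (15).
R2 ← R2 + 6·R1.
R3 ← R3 − 3·R1.
R2 ← R2 / (7/5).
R1 ← R1 − 16/15·R2.
R3 ← R3 − 14/5·R2.
R3 reduces to 0 = 0, so the extra equation is consistent.
Reading off the reduced rows gives x = 3, y = 1.

x = 3, y = 1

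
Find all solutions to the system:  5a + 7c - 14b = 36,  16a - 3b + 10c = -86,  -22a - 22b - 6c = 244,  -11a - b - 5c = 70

a = -4, b = -6, c = -4

Row-reduce the augmented matrix:
R1 ← R1 / (5).
R2 ← R2 − 16·R1.
R3 ← R3 + 22·R1.
R4 ← R4 + 11·R1.
R2 ← R2 / (209/5).
R1 ← R1 + 14/5·R2.
R3 ← R3 + 418/5·R2.
R4 ← R4 + 159/5·R2.
Swap R3 and R4.
R3 ← R3 / (202/209).
R1 ← R1 − 119/209·R3.
R2 ← R2 + 62/209·R3.
R4 reduces to 0 = 0, so the extra equation is consistent.
Reading off the reduced rows gives a = -4, b = -6, c = -4.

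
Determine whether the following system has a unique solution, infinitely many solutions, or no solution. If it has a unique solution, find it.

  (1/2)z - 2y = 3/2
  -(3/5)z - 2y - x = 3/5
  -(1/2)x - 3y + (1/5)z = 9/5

Row-reduce:
Swap R1 and R2.
R1 ← R1 / (-1).
R3 ← R3 + 1/2·R1.
R2 ← R2 / (-2).
R1 ← R1 − 2·R2.
R3 ← R3 + 2·R2.
Rank is 2 with 3 unknowns, leaving z free.

infinitely many solutions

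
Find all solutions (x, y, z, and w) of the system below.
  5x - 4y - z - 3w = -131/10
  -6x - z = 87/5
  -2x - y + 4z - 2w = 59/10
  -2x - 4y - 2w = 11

Row-reduce the augmented matrix:
R1 ← R1 / (5).
R2 ← R2 + 6·R1.
R3 ← R3 + 2·R1.
R4 ← R4 + 2·R1.
R2 ← R2 / (-24/5).
R1 ← R1 + 4/5·R2.
R3 ← R3 + 13/5·R2.
R4 ← R4 + 28/5·R2.
R3 ← R3 / (115/24).
R1 ← R1 − 1/6·R3.
R2 ← R2 − 11/24·R3.
R4 ← R4 − 13/6·R3.
R4 ← R4 / (36/23).
R1 ← R1 − 1/23·R4.
R2 ← R2 − 20/23·R4.
R3 ← R3 + 6/23·R4.
Reading off the reduced rows gives x = -3, y = -5/2, z = 3/5, w = 5/2.

x = -3, y = -5/2, z = 3/5, w = 5/2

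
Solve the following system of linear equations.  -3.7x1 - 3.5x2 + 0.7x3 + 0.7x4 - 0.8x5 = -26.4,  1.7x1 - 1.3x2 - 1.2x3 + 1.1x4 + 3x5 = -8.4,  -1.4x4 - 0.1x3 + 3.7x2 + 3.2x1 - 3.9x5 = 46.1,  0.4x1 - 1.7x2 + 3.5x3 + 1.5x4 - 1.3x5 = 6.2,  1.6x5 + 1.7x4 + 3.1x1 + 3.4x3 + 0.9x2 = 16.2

Row-reduce the augmented matrix:
R1 ← R1 / (-37/10).
R2 ← R2 − 17/10·R1.
R3 ← R3 − 16/5·R1.
R4 ← R4 − 2/5·R1.
R5 ← R5 − 31/10·R1.
R2 ← R2 / (-538/185).
R1 ← R1 − 35/37·R2.
R3 ← R3 − 249/370·R2.
R4 ← R4 + 769/370·R2.
R5 ← R5 + 376/185·R2.
R3 ← R3 / (3251/10760).
R1 ← R1 + 511/1076·R3.
R2 ← R2 − 325/1076·R3.
R4 ← R4 − 45229/10760·R3.
R5 ← R5 − 2475/538·R3.
R4 ← R4 / (228787/32510).
R1 ← R1 + 1491/3251·R4.
R2 ← R2 + 76/3251·R4.
R3 ← R3 + 5010/3251·R4.
R5 ← R5 − 136256/16255·R4.
R5 ← R5 / (-2716751/1143935).
R1 ← R1 + 409441/228787·R5.
R2 ← R2 − 743441/228787·R5.
R3 ← R3 + 403558/228787·R5.
R4 ← R4 − 1695104/228787·R5.
Reading off the reduced rows gives x1 = 5, x2 = 4, x3 = 0, x4 = 3, x5 = -5.

x1 = 5, x2 = 4, x3 = 0, x4 = 3, x5 = -5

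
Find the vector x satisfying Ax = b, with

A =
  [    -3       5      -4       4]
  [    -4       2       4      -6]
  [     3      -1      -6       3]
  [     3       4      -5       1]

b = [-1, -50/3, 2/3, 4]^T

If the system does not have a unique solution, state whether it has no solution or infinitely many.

Row-reduce the augmented matrix:
R1 ← R1 / (-3).
R2 ← R2 + 4·R1.
R3 ← R3 − 3·R1.
R4 ← R4 − 3·R1.
R2 ← R2 / (-14/3).
R1 ← R1 + 5/3·R2.
R3 ← R3 − 4·R2.
R4 ← R4 − 9·R2.
R3 ← R3 / (-2).
R1 ← R1 + 2·R3.
R2 ← R2 + 2·R3.
R4 ← R4 − 9·R3.
R4 ← R4 / (-407/14).
R1 ← R1 − 38/7·R4.
R2 ← R2 − 36/7·R4.
R3 ← R3 − 19/14·R4.
Reading off the reduced rows gives x_1 = 3, x_2 = 4/3, x_3 = 8/3, x_4 = 3.

x_1 = 3, x_2 = 4/3, x_3 = 8/3, x_4 = 3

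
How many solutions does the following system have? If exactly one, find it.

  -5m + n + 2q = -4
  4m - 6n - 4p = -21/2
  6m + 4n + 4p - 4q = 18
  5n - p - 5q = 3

no solution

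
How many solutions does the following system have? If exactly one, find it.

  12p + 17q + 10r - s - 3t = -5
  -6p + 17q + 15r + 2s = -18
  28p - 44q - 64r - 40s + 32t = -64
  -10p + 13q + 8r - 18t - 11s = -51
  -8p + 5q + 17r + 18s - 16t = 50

Row-reduce:
R1 ← R1 / (12).
R2 ← R2 + 6·R1.
R3 ← R3 − 28·R1.
R4 ← R4 + 10·R1.
R5 ← R5 + 8·R1.
R2 ← R2 / (51/2).
R1 ← R1 − 17/12·R2.
R3 ← R3 + 251/3·R2.
R4 ← R4 − 163/6·R2.
R5 ← R5 − 49/3·R2.
R3 ← R3 / (-3322/153).
R1 ← R1 + 5/18·R3.
R2 ← R2 − 40/51·R3.
R4 ← R4 + 761/153·R3.
R5 ← R5 − 1661/153·R3.
R4 ← R4 / (-9850/1661).
R1 ← R1 − 419/1661·R4.
R2 ← R2 + 1867/1661·R4.
R3 ← R3 − 2505/1661·R4.
Rank is 4 with 5 unknowns, leaving t free.

infinitely many solutions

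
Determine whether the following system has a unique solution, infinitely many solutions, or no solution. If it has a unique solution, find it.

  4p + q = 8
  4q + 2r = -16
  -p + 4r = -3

Row-reduce the augmented matrix:
R1 ← R1 / (4).
R3 ← R3 + 1·R1.
R2 ← R2 / (4).
R1 ← R1 − 1/4·R2.
R3 ← R3 − 1/4·R2.
R3 ← R3 / (31/8).
R1 ← R1 + 1/8·R3.
R2 ← R2 − 1/2·R3.
Reading off the reduced rows gives p = 3, q = -4, r = 0.

p = 3, q = -4, r = 0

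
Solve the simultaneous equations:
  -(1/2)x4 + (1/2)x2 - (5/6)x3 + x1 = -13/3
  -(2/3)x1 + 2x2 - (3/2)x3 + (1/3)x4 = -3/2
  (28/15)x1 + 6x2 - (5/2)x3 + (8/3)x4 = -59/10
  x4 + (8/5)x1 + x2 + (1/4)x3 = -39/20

Row-reduce:
R2 ← R2 + 2/3·R1.
R3 ← R3 − 28/15·R1.
R4 ← R4 − 8/5·R1.
R2 ← R2 / (7/3).
R1 ← R1 − 1/2·R2.
R3 ← R3 − 76/15·R2.
R4 ← R4 − 1/5·R2.
R3 ← R3 / (739/210).
R1 ← R1 + 11/28·R3.
R2 ← R2 + 37/42·R3.
R4 ← R4 − 739/420·R3.
Row 4 reduces to 0 = -1/2, a contradiction. The system is inconsistent.

no solution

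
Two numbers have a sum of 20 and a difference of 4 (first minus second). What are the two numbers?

first number: 12, second number: 8

Let x = first number, y = second number.
  x + y = 20
  x - y = 4
From equation 1: x = 20 − y.
Substitute into equation 2 and solve: y = 8.
Then x = 12.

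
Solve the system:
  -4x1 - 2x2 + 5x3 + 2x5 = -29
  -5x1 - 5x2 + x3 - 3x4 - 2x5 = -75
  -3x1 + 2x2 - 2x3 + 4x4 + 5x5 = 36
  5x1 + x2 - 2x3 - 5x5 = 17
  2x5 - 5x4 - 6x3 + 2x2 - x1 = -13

x1 = 5, x2 = 5, x3 = -1, x4 = 6, x5 = 3

Row-reduce the augmented matrix:
R1 ← R1 / (-4).
R2 ← R2 + 5·R1.
R3 ← R3 + 3·R1.
R4 ← R4 − 5·R1.
R5 ← R5 + 1·R1.
R2 ← R2 / (-5/2).
R1 ← R1 − 1/2·R2.
R3 ← R3 − 7/2·R2.
R4 ← R4 + 3/2·R2.
R5 ← R5 − 5/2·R2.
R3 ← R3 / (-131/10).
R1 ← R1 + 23/10·R3.
R2 ← R2 − 21/10·R3.
R4 ← R4 − 37/5·R3.
R5 ← R5 + 25/2·R3.
R4 ← R4 / (221/131).
R1 ← R1 + 74/131·R4.
R2 ← R2 − 153/131·R4.
R3 ← R3 − 2/131·R4.
R5 ← R5 + 1023/131·R4.
R5 ← R5 / (-1486/221).
R1 ← R1 + 303/221·R5.
R2 ← R2 − 30/13·R5.
R3 ← R3 − 50/221·R5.
R4 ← R4 + 181/221·R5.
Reading off the reduced rows gives x1 = 5, x2 = 5, x3 = -1, x4 = 6, x5 = 3.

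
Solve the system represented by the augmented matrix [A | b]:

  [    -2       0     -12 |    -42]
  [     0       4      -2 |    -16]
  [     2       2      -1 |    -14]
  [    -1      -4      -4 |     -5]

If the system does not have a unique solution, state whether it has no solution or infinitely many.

Row-reduce the augmented matrix:
R1 ← R1 / (-2).
R3 ← R3 − 2·R1.
R4 ← R4 + 1·R1.
R2 ← R2 / (4).
R3 ← R3 − 2·R2.
R4 ← R4 + 4·R2.
R3 ← R3 / (-12).
R1 ← R1 − 6·R3.
R2 ← R2 + 1/2·R3.
R4 reduces to 0 = 0, so the extra equation is consistent.
Reading off the reduced rows gives x_1 = -3, x_2 = -2, x_3 = 4.

x_1 = -3, x_2 = -2, x_3 = 4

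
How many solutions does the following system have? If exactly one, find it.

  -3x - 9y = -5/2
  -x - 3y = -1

no solution

Row-reduce:
R1 ← R1 / (-3).
R2 ← R2 + 1·R1.
Row 2 reduces to 0 = -1/6, a contradiction. The system is inconsistent.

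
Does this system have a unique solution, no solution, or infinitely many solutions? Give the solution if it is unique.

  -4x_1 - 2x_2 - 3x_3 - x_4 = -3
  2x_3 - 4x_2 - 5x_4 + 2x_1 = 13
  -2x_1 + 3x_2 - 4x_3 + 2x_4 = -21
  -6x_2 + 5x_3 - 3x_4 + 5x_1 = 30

x_1 = -1, x_2 = -3, x_3 = 4, x_4 = 1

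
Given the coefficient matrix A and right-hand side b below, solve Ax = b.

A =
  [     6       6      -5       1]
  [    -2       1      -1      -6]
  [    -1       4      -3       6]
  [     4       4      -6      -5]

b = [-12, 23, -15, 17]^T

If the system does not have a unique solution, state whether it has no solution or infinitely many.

Row-reduce the augmented matrix:
R1 ← R1 / (6).
R2 ← R2 + 2·R1.
R3 ← R3 + 1·R1.
R4 ← R4 − 4·R1.
R2 ← R2 / (3).
R1 ← R1 − 1·R2.
R3 ← R3 − 5·R2.
R3 ← R3 / (11/18).
R1 ← R1 − 1/18·R3.
R2 ← R2 + 8/9·R3.
R4 ← R4 + 8/3·R3.
R4 ← R4 / (687/11).
R1 ← R1 − 7/11·R4.
R2 ← R2 − 229/11·R4.
R3 ← R3 − 281/11·R4.
Reading off the reduced rows gives x_1 = -2, x_2 = -2, x_3 = -3, x_4 = -3.

x_1 = -2, x_2 = -2, x_3 = -3, x_4 = -3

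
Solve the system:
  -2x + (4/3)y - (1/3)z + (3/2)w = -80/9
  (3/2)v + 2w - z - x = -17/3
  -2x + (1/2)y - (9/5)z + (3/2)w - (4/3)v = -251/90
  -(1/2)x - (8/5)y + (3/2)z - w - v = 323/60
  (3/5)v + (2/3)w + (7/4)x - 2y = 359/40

x = 5/2, y = -3, z = -1/3, w = 0, v = -7/3

Row-reduce the augmented matrix:
R1 ← R1 / (-2).
R2 ← R2 + 1·R1.
R3 ← R3 + 2·R1.
R4 ← R4 + 1/2·R1.
R5 ← R5 − 7/4·R1.
R2 ← R2 / (-2/3).
R1 ← R1 + 2/3·R2.
R3 ← R3 + 5/6·R2.
R4 ← R4 + 29/15·R2.
R5 ← R5 + 5/6·R2.
R3 ← R3 / (-17/40).
R1 ← R1 − 1·R3.
R2 ← R2 − 5/4·R3.
R4 ← R4 − 4·R3.
R5 ← R5 − 3/4·R3.
R4 ← R4 / (-335/17).
R1 ← R1 + 193/34·R4.
R2 ← R2 + 110/17·R4.
R3 ← R3 − 125/34·R4.
R5 ← R5 + 955/408·R4.
R5 ← R5 / (-261901/96480).
R1 ← R1 − 15951/13400·R5.
R2 ← R2 + 29/2010·R5.
R3 ← R3 − 1475/1608·R5.
R4 ← R4 − 36257/20100·R5.
Reading off the reduced rows gives x = 5/2, y = -3, z = -1/3, w = 0, v = -7/3.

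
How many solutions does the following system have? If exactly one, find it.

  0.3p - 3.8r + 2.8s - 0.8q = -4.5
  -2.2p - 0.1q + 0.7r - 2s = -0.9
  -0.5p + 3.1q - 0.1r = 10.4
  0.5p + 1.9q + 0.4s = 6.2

Row-reduce the augmented matrix:
R1 ← R1 / (3/10).
R2 ← R2 + 11/5·R1.
R3 ← R3 + 1/2·R1.
R4 ← R4 − 1/2·R1.
R2 ← R2 / (-179/30).
R1 ← R1 + 8/3·R2.
R3 ← R3 − 53/30·R2.
R4 ← R4 − 97/30·R2.
R3 ← R3 / (-12957/895).
R1 ← R1 + 94/179·R3.
R2 ← R2 − 815/179·R3.
R4 ← R4 + 3003/358·R3.
R4 ← R4 / (-66/617).
R1 ← R1 − 8836/12957·R4.
R2 ← R2 − 1132/12957·R4.
R3 ← R3 + 9088/12957·R4.
Reading off the reduced rows gives p = -3, q = 3, r = 4, s = 5.

p = -3, q = 3, r = 4, s = 5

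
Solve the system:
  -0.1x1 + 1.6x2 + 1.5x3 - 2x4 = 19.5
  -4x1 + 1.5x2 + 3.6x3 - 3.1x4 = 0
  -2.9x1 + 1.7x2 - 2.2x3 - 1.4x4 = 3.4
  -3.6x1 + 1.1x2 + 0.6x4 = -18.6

x1 = 6, x2 = 6, x3 = -1, x4 = -6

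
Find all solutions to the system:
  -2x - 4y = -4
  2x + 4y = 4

infinitely many solutions

Row-reduce:
R1 ← R1 / (-2).
R2 ← R2 − 2·R1.
Rank is 1 with 2 unknowns, leaving y free.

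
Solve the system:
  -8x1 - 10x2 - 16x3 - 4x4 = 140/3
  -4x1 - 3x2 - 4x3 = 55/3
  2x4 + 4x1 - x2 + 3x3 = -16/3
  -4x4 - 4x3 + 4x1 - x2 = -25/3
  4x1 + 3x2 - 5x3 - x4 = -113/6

x1 = -7/3, x2 = -3, x3 = 0, x4 = 1/2

Row-reduce the augmented matrix:
R1 ← R1 / (-8).
R2 ← R2 + 4·R1.
R3 ← R3 − 4·R1.
R4 ← R4 − 4·R1.
R5 ← R5 − 4·R1.
R2 ← R2 / (2).
R1 ← R1 − 5/4·R2.
R3 ← R3 + 6·R2.
R4 ← R4 + 6·R2.
R5 ← R5 + 2·R2.
R3 ← R3 / (7).
R1 ← R1 + 1/2·R3.
R2 ← R2 − 2·R3.
R5 ← R5 + 9·R3.
Swap R4 and R5.
R4 ← R4 / (47/7).
R1 ← R1 + 9/28·R4.
R2 ← R2 + 5/7·R4.
R3 ← R3 − 6/7·R4.
R5 reduces to 0 = 0, so the extra equation is consistent.
Reading off the reduced rows gives x1 = -7/3, x2 = -3, x3 = 0, x4 = 1/2.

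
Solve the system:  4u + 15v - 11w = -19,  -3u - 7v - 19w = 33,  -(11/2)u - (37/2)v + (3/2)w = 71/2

infinitely many solutions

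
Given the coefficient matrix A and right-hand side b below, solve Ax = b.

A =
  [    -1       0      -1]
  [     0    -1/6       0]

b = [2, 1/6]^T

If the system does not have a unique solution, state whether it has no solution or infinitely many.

infinitely many solutions

Row-reduce:
R1 ← R1 / (-1).
R2 ← R2 / (-1/6).
Rank is 2 with 3 unknowns, leaving x_3 free.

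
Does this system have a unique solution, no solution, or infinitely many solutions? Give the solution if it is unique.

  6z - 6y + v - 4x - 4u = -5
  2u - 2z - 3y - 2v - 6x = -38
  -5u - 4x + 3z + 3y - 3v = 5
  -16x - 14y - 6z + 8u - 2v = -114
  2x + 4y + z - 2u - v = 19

infinitely many solutions

Row-reduce:
R1 ← R1 / (-4).
R2 ← R2 + 6·R1.
R3 ← R3 + 4·R1.
R4 ← R4 + 16·R1.
R5 ← R5 − 2·R1.
R2 ← R2 / (6).
R1 ← R1 − 3/2·R2.
R3 ← R3 − 9·R2.
R4 ← R4 − 10·R2.
R5 ← R5 − 1·R2.
R3 ← R3 / (27/2).
R1 ← R1 − 5/4·R3.
R2 ← R2 + 11/6·R3.
R4 ← R4 + 35/3·R3.
R5 ← R5 − 35/6·R3.
R4 ← R4 / (-46/81).
R1 ← R1 − 11/54·R4.
R2 ← R2 + 35/81·R4.
R3 ← R3 + 26/27·R4.
R5 ← R5 − 23/81·R4.
Rank is 4 with 5 unknowns, leaving v free.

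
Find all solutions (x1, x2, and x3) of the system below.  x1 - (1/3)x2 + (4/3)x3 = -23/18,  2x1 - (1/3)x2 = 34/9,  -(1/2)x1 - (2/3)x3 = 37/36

Row-reduce the augmented matrix:
R2 ← R2 − 2·R1.
R3 ← R3 + 1/2·R1.
R2 ← R2 / (1/3).
R1 ← R1 + 1/3·R2.
R3 ← R3 + 1/6·R2.
R3 ← R3 / (-4/3).
R1 ← R1 + 4/3·R3.
R2 ← R2 + 8·R3.
Reading off the reduced rows gives x1 = 3/2, x2 = -7/3, x3 = -8/3.

x1 = 3/2, x2 = -7/3, x3 = -8/3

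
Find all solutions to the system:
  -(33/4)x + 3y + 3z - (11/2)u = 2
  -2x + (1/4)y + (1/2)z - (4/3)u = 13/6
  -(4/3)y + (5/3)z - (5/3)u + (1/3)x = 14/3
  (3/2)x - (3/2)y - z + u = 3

infinitely many solutions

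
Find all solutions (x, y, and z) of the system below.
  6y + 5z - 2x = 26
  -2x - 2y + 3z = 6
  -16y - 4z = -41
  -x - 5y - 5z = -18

no solution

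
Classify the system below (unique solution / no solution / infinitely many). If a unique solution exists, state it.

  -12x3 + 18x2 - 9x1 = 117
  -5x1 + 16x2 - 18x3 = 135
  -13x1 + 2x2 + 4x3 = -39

x1 = 3, x2 = 6, x3 = -3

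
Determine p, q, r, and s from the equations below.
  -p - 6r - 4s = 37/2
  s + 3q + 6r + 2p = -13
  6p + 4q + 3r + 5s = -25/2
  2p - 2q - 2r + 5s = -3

p = 5/2, q = -2, r = -3/2, s = -3

Row-reduce the augmented matrix:
R1 ← R1 / (-1).
R2 ← R2 − 2·R1.
R3 ← R3 − 6·R1.
R4 ← R4 − 2·R1.
R2 ← R2 / (3).
R3 ← R3 − 4·R2.
R4 ← R4 + 2·R2.
R3 ← R3 / (-25).
R1 ← R1 − 6·R3.
R2 ← R2 + 2·R3.
R4 ← R4 + 18·R3.
R4 ← R4 / (-53/75).
R1 ← R1 − 42/25·R4.
R2 ← R2 + 39/25·R4.
R3 ← R3 − 29/75·R4.
Reading off the reduced rows gives p = 5/2, q = -2, r = -3/2, s = -3.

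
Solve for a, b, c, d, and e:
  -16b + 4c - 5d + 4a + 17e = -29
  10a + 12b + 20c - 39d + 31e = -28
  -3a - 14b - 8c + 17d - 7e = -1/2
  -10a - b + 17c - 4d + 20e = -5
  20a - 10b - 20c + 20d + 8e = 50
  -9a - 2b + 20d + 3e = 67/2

a = 5/2, b = 2, c = 2, d = 3, e = 0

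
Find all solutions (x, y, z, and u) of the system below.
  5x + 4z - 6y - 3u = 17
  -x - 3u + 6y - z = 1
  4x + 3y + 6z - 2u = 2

infinitely many solutions

Row-reduce:
R1 ← R1 / (5).
R2 ← R2 + 1·R1.
R3 ← R3 − 4·R1.
R2 ← R2 / (24/5).
R1 ← R1 + 6/5·R2.
R3 ← R3 − 39/5·R2.
R3 ← R3 / (25/8).
R1 ← R1 − 3/4·R3.
R2 ← R2 + 1/24·R3.
Rank is 3 with 4 unknowns, leaving u free.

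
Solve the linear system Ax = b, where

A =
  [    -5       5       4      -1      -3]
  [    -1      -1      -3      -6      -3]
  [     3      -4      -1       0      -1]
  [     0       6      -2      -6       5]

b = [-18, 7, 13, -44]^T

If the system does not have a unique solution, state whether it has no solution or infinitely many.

infinitely many solutions

Row-reduce:
R1 ← R1 / (-5).
R2 ← R2 + 1·R1.
R3 ← R3 − 3·R1.
R2 ← R2 / (-2).
R1 ← R1 + 1·R2.
R3 ← R3 + 1·R2.
R4 ← R4 − 6·R2.
R3 ← R3 / (33/10).
R1 ← R1 − 11/10·R3.
R2 ← R2 − 19/10·R3.
R4 ← R4 + 67/5·R3.
R4 ← R4 / (-464/33).
R1 ← R1 − 7/3·R4.
R2 ← R2 − 52/33·R4.
R3 ← R3 − 23/33·R4.
Rank is 4 with 5 unknowns, leaving x_5 free.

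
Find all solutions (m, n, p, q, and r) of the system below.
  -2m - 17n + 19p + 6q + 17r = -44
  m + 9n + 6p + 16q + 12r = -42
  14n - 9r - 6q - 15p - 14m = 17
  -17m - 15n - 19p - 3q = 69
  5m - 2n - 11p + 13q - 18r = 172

m = -1, n = -3, p = -1, q = 4, r = -6

Row-reduce the augmented matrix:
R1 ← R1 / (-2).
R2 ← R2 − 1·R1.
R3 ← R3 + 14·R1.
R4 ← R4 + 17·R1.
R5 ← R5 − 5·R1.
R2 ← R2 / (1/2).
R1 ← R1 − 17/2·R2.
R3 ← R3 − 133·R2.
R4 ← R4 − 259/2·R2.
R5 ← R5 + 89/2·R2.
R3 ← R3 / (-4271).
R1 ← R1 + 273·R3.
R2 ← R2 − 31·R3.
R4 ← R4 + 4195·R3.
R5 ← R5 − 1416·R3.
R4 ← R4 / (154665/4271).
R1 ← R1 − 500/4271·R4.
R2 ← R2 − 4136/4271·R4.
R3 ← R3 − 5102/4271·R4.
R5 ← R5 − 117417/4271·R4.
R5 ← R5 / (-1151534/51555).
R1 ← R1 + 10982/30933·R5.
R2 ← R2 + 38476/154665·R5.
R3 ← R3 − 60833/154665·R5.
R4 ← R4 − 118261/154665·R5.
Reading off the reduced rows gives m = -1, n = -3, p = -1, q = 4, r = -6.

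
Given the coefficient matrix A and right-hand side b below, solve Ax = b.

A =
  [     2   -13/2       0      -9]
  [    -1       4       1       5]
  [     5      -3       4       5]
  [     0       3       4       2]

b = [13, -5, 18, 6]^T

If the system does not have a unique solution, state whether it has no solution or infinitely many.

Row-reduce:
R1 ← R1 / (2).
R2 ← R2 + 1·R1.
R3 ← R3 − 5·R1.
R2 ← R2 / (3/4).
R1 ← R1 + 13/4·R2.
R3 ← R3 − 53/4·R2.
R4 ← R4 − 3·R2.
R3 ← R3 / (-41/3).
R1 ← R1 − 13/3·R3.
R2 ← R2 − 4/3·R3.
Rank is 3 with 4 unknowns, leaving x_4 free.

infinitely many solutions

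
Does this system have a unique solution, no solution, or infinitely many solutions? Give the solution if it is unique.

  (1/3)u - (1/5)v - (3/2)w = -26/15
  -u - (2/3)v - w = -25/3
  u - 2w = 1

u = 5, v = 2, w = 2

Row-reduce the augmented matrix:
R1 ← R1 / (1/3).
R2 ← R2 + 1·R1.
R3 ← R3 − 1·R1.
R2 ← R2 / (-19/15).
R1 ← R1 + 3/5·R2.
R3 ← R3 − 3/5·R2.
R3 ← R3 / (-2/19).
R1 ← R1 + 36/19·R3.
R2 ← R2 − 165/38·R3.
Reading off the reduced rows gives u = 5, v = 2, w = 2.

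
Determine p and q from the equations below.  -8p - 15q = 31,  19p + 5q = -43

p = -2, q = -1

Row-reduce the augmented matrix:
R1 ← R1 / (-8).
R2 ← R2 − 19·R1.
R2 ← R2 / (-245/8).
R1 ← R1 − 15/8·R2.
Reading off the reduced rows gives p = -2, q = -1.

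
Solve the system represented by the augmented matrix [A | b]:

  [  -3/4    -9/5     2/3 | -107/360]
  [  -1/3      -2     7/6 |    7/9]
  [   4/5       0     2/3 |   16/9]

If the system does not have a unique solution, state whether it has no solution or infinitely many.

x_1 = 5/2, x_2 = -1, x_3 = -1/3

Row-reduce the augmented matrix:
R1 ← R1 / (-3/4).
R2 ← R2 + 1/3·R1.
R3 ← R3 − 4/5·R1.
R2 ← R2 / (-6/5).
R1 ← R1 − 12/5·R2.
R3 ← R3 + 48/25·R2.
R3 ← R3 / (-2/135).
R1 ← R1 − 23/27·R3.
R2 ← R2 + 235/324·R3.
Reading off the reduced rows gives x_1 = 5/2, x_2 = -1, x_3 = -1/3.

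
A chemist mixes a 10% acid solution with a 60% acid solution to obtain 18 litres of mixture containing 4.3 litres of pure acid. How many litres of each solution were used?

Let a = litres of solution A, b = litres of solution B.
  a + b = 18
  (1/10)a + (3/5)b = 43/10
Row-reduce the augmented matrix:
R2 ← R2 − 1/10·R1.
R2 ← R2 / (1/2).
R1 ← R1 − 1·R2.
Reading off the reduced rows gives a = 13, b = 5.

litres of solution A: 13, litres of solution B: 5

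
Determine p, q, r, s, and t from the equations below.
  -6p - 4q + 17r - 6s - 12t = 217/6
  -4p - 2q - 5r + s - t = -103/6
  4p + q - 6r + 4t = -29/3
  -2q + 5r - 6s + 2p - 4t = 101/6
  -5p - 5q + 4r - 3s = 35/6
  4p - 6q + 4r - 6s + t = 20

Row-reduce the augmented matrix:
R1 ← R1 / (-6).
R2 ← R2 + 4·R1.
R3 ← R3 − 4·R1.
R4 ← R4 − 2·R1.
R5 ← R5 + 5·R1.
R6 ← R6 − 4·R1.
R2 ← R2 / (2/3).
R1 ← R1 − 2/3·R2.
R3 ← R3 + 5/3·R2.
R4 ← R4 + 10/3·R2.
R5 ← R5 + 5/3·R2.
R6 ← R6 + 26/3·R2.
R3 ← R3 / (-71/2).
R1 ← R1 − 27/2·R3.
R2 ← R2 + 49/2·R3.
R4 ← R4 + 71·R3.
R5 ← R5 + 51·R3.
R6 ← R6 + 197·R3.
Swap R4 and R5.
R4 ← R4 / (325/142).
R1 ← R1 + 109/142·R4.
R2 ← R2 − 116/71·R4.
R3 ← R3 + 17/71·R4.
R6 ← R6 − 556/71·R4.
Swap R5 and R6.
R5 ← R5 / (-6061/325).
R1 ← R1 − 927/325·R5.
R2 ← R2 + 1496/325·R5.
R3 ← R3 − 152/325·R5.
R4 ← R4 − 1151/325·R5.
R6 reduces to 0 = 0, so the extra equation is consistent.
Reading off the reduced rows gives p = 3/2, q = -2/3, r = 5/2, s = 0, t = 0.

p = 3/2, q = -2/3, r = 5/2, s = 0, t = 0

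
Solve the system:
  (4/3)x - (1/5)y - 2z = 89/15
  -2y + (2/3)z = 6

infinitely many solutions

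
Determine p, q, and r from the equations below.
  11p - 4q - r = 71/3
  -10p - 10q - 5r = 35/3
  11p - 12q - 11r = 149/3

Row-reduce the augmented matrix:
R1 ← R1 / (11).
R2 ← R2 + 10·R1.
R3 ← R3 − 11·R1.
R2 ← R2 / (-150/11).
R1 ← R1 + 4/11·R2.
R3 ← R3 + 8·R2.
R3 ← R3 / (-98/15).
R1 ← R1 − 1/15·R3.
R2 ← R2 − 13/30·R3.
Reading off the reduced rows gives p = 4/3, q = -2, r = -1.

p = 4/3, q = -2, r = -1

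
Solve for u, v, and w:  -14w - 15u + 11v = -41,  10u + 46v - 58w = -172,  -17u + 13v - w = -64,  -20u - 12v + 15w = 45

u = 0, v = -5, w = -1

Row-reduce the augmented matrix:
R1 ← R1 / (-15).
R2 ← R2 − 10·R1.
R3 ← R3 + 17·R1.
R4 ← R4 + 20·R1.
R2 ← R2 / (160/3).
R1 ← R1 + 11/15·R2.
R3 ← R3 − 8/15·R2.
R4 ← R4 + 80/3·R2.
R3 ← R3 / (777/50).
R1 ← R1 − 3/400·R3.
R2 ← R2 + 101/80·R3.
R4 reduces to 0 = 0, so the extra equation is consistent.
Reading off the reduced rows gives u = 0, v = -5, w = -1.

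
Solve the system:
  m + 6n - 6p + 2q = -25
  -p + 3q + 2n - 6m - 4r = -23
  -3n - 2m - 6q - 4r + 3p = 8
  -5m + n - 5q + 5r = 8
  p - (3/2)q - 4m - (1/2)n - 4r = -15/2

Row-reduce:
R2 ← R2 + 6·R1.
R3 ← R3 + 2·R1.
R4 ← R4 + 5·R1.
R5 ← R5 + 4·R1.
R2 ← R2 / (38).
R1 ← R1 − 6·R2.
R3 ← R3 − 9·R2.
R4 ← R4 − 31·R2.
R5 ← R5 − 47/2·R2.
R3 ← R3 / (-9/38).
R1 ← R1 + 3/19·R3.
R2 ← R2 + 37/38·R3.
R4 ← R4 − 7/38·R3.
R5 ← R5 + 9/76·R3.
R4 ← R4 / (-104/9).
R1 ← R1 − 10/3·R4.
R2 ← R2 − 209/9·R4.
R3 ← R3 − 211/9·R4.
Rank is 4 with 5 unknowns, leaving r free.

infinitely many solutions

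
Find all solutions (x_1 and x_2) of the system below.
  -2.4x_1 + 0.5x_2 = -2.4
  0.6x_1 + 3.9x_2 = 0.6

x_1 = 1, x_2 = 0

Row-reduce the augmented matrix:
R1 ← R1 / (-12/5).
R2 ← R2 − 3/5·R1.
R2 ← R2 / (161/40).
R1 ← R1 + 5/24·R2.
Reading off the reduced rows gives x_1 = 1, x_2 = 0.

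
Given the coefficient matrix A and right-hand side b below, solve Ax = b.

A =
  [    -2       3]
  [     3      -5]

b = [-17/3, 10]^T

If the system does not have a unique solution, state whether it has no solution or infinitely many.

x_1 = -5/3, x_2 = -3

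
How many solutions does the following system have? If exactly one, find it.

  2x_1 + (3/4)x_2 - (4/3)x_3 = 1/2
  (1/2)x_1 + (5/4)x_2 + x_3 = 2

Row-reduce:
R1 ← R1 / (2).
R2 ← R2 − 1/2·R1.
R2 ← R2 / (17/16).
R1 ← R1 − 3/8·R2.
Rank is 2 with 3 unknowns, leaving x_3 free.

infinitely many solutions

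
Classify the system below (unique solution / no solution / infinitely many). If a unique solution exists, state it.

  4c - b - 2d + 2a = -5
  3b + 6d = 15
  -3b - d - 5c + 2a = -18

Row-reduce:
R1 ← R1 / (2).
R3 ← R3 − 2·R1.
R2 ← R2 / (3).
R1 ← R1 + 1/2·R2.
R3 ← R3 + 2·R2.
R3 ← R3 / (-9).
R1 ← R1 − 2·R3.
Rank is 3 with 4 unknowns, leaving d free.

infinitely many solutions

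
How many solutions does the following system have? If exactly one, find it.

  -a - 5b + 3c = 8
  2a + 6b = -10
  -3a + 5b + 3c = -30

Row-reduce the augmented matrix:
R1 ← R1 / (-1).
R2 ← R2 − 2·R1.
R3 ← R3 + 3·R1.
R2 ← R2 / (-4).
R1 ← R1 − 5·R2.
R3 ← R3 − 20·R2.
R3 ← R3 / (24).
R1 ← R1 − 9/2·R3.
R2 ← R2 + 3/2·R3.
Reading off the reduced rows gives a = 4, b = -3, c = -1.

a = 4, b = -3, c = -1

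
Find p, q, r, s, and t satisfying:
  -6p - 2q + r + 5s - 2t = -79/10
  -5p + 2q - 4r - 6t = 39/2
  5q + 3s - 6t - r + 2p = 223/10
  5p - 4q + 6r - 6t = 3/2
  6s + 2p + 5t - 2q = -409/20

p = 2/5, q = 2, r = -1, s = -1, t = -9/4

Row-reduce the augmented matrix:
R1 ← R1 / (-6).
R2 ← R2 + 5·R1.
R3 ← R3 − 2·R1.
R4 ← R4 − 5·R1.
R5 ← R5 − 2·R1.
R2 ← R2 / (11/3).
R1 ← R1 − 1/3·R2.
R3 ← R3 − 13/3·R2.
R4 ← R4 + 17/3·R2.
R5 ← R5 + 8/3·R2.
R3 ← R3 / (111/22).
R1 ← R1 − 3/11·R3.
R2 ← R2 + 29/22·R3.
R4 ← R4 + 7/11·R3.
R5 ← R5 + 35/11·R3.
R4 ← R4 / (-118/111).
R1 ← R1 + 36/37·R4.
R2 ← R2 − 152/111·R4.
R3 ← R3 − 211/111·R4.
R5 ← R5 − 1186/111·R4.
R5 ← R5 / (-8621/59).
R1 ← R1 − 834/59·R5.
R2 ← R2 + 1200/59·R5.
R3 ← R3 + 1554/59·R5.
R4 ← R4 − 808/59·R5.
Reading off the reduced rows gives p = 2/5, q = 2, r = -1, s = -1, t = -9/4.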